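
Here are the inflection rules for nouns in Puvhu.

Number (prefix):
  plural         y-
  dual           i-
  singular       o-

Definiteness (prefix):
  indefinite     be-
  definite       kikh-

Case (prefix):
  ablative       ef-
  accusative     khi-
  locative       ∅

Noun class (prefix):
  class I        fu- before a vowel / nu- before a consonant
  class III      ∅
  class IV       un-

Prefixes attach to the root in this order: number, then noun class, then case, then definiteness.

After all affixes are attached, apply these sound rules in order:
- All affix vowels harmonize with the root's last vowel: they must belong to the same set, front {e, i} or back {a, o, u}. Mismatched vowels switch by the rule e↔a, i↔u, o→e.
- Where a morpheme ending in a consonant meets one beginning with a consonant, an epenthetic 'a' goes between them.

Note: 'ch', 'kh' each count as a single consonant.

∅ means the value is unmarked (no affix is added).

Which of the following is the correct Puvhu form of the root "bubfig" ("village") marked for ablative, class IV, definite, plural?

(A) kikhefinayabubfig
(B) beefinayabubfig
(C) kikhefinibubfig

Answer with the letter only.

Attach number plural y- → ybubfig.
Attach noun class class IV un- → unybubfig.
Attach case ablative ef- → efunybubfig.
Attach definiteness definite kikh- → kikhefunybubfig.
Apply vowel harmony: kikhefunybubfig → kikhefinybubfig.
Apply epenthesis: kikhefinybubfig → kikhefinayabubfig.
So the correct form is kikhefinayabubfig, option (A).
(C) kikhefinibubfig is wrong: it uses dual instead of plural for number.
(B) beefinayabubfig is wrong: it uses indefinite instead of definite for definiteness.

A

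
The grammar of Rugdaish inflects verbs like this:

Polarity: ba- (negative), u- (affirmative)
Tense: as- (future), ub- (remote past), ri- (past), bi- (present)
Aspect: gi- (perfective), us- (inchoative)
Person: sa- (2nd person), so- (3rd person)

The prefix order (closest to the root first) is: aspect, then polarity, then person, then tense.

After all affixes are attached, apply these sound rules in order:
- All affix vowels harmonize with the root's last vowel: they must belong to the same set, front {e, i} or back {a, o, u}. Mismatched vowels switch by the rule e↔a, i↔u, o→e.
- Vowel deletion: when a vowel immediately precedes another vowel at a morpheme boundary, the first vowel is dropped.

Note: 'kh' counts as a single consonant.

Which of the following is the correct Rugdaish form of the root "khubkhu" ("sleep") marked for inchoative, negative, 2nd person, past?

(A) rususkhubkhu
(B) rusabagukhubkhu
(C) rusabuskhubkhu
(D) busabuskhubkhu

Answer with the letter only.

C

Attach aspect inchoative us- → uskhubkhu.
Attach polarity negative ba- → bauskhubkhu.
Attach person 2nd person sa- → sabauskhubkhu.
Attach tense past ri- → risabauskhubkhu.
Apply vowel harmony: risabauskhubkhu → rusabauskhubkhu.
Apply vowel deletion: rusabauskhubkhu → rusabuskhubkhu.
So the correct form is rusabuskhubkhu, option (C).
(B) rusabagukhubkhu is wrong: it uses perfective instead of inchoative for aspect.
(A) rususkhubkhu is wrong: it uses affirmative instead of negative for polarity.
(D) busabuskhubkhu is wrong: it uses present instead of past for tense.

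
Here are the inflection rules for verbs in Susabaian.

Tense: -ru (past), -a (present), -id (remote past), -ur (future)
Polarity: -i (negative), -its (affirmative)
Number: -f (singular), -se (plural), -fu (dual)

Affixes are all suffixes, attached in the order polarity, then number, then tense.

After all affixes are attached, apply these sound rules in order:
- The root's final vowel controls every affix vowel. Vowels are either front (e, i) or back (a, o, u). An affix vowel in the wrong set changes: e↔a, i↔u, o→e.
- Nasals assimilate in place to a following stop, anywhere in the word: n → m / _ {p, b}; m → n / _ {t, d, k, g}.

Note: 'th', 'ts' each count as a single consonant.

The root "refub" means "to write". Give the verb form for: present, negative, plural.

Attach polarity negative -i → refubi.
Attach number plural -se → refubise.
Attach tense present -a → refubisea.
Apply vowel harmony: refubisea → refubusaa.
Nasal assimilation: no change.

refubusaa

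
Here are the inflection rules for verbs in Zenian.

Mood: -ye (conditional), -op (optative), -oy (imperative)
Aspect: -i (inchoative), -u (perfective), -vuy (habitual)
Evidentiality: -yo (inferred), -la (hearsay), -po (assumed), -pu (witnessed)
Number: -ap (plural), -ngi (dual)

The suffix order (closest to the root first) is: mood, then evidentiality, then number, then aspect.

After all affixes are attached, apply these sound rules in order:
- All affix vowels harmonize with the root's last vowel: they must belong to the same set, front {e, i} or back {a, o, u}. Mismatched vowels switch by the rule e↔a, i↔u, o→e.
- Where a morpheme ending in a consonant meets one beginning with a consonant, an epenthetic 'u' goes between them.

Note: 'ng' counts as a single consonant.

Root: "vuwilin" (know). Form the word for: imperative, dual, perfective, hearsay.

vuwilineyulengii

Attach mood imperative -oy → vuwilinoy.
Attach evidentiality hearsay -la → vuwilinoyla.
Attach number dual -ngi → vuwilinoylangi.
Attach aspect perfective -u → vuwilinoylangiu.
Apply vowel harmony: vuwilinoylangiu → vuwilineylengii.
Apply epenthesis: vuwilineylengii → vuwilineyulengii.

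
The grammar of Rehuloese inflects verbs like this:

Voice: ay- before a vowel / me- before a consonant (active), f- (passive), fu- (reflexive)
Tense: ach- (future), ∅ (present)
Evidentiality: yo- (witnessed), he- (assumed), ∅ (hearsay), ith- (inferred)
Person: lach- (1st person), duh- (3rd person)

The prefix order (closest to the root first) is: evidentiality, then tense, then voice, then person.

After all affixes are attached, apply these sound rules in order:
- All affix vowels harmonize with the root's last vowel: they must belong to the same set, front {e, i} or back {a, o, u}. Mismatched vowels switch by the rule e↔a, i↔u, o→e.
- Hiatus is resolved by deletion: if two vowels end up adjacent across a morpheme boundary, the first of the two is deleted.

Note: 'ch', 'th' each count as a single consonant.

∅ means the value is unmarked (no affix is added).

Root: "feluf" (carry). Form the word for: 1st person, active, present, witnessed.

Attach evidentiality witnessed yo- → yofeluf.
tense = present: zero marking, form stays yofeluf.
Attach voice active me- (before consonant 'y') → meyofeluf.
Attach person 1st person lach- → lachmeyofeluf.
Apply vowel harmony: lachmeyofeluf → lachmayofeluf.
Vowel deletion: no change.

lachmayofeluf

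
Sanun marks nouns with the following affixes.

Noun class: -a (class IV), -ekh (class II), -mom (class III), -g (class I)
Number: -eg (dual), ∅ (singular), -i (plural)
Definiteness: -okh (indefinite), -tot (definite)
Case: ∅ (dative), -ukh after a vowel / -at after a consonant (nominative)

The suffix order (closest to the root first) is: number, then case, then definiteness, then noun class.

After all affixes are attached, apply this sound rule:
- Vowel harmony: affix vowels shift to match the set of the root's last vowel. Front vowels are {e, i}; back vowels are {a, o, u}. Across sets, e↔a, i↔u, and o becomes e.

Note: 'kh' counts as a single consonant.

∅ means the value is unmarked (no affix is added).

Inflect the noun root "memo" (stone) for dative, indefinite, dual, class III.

memoagokhmom

Attach number dual -eg → memoeg.
case = dative: zero marking, form stays memoeg.
Attach definiteness indefinite -okh → memoegokh.
Attach noun class class III -mom → memoegokhmom.
Apply vowel harmony: memoegokhmom → memoagokhmom.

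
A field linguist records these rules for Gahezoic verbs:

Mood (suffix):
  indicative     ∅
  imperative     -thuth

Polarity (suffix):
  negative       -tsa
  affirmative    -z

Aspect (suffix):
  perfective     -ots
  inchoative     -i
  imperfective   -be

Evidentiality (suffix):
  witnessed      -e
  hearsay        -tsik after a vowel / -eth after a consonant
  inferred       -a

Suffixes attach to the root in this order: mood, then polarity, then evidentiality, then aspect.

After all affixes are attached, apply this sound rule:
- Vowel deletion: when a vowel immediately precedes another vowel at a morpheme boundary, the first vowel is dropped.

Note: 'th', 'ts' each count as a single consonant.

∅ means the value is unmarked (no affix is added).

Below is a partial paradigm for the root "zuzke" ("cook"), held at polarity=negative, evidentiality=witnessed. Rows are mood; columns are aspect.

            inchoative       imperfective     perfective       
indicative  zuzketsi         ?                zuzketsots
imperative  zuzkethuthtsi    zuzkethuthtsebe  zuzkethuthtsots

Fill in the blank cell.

mood = indicative: zero marking, form stays zuzke.
Attach polarity negative -tsa → zuzketsa.
Attach evidentiality witnessed -e → zuzketsae.
Attach aspect imperfective -be → zuzketsaebe.
Apply vowel deletion: zuzketsaebe → zuzketsebe.

zuzketsebe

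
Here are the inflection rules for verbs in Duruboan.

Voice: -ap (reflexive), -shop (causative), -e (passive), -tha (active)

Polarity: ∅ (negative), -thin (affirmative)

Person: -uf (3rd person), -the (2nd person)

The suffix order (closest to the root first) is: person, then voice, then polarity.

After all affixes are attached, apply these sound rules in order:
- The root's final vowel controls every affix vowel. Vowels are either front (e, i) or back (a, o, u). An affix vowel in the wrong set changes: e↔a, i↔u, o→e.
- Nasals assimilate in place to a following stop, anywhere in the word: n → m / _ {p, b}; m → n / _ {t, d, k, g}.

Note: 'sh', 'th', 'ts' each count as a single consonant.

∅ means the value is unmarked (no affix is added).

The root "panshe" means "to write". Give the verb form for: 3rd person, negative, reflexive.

pansheifep

Attach person 3rd person -uf → pansheuf.
Attach voice reflexive -ap → pansheufap.
polarity = negative: zero marking, form stays pansheufap.
Apply vowel harmony: pansheufap → pansheifep.
Nasal assimilation: no change.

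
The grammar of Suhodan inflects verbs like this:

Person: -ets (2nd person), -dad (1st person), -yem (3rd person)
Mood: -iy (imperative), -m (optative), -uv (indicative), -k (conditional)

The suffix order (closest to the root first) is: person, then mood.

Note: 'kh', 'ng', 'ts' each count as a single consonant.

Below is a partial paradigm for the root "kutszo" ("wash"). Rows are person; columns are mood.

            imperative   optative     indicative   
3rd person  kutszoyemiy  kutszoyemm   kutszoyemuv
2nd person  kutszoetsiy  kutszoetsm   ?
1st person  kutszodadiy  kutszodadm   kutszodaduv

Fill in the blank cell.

kutszoetsuv

Attach person 2nd person -ets → kutszoets.
Attach mood indicative -uv → kutszoetsuv.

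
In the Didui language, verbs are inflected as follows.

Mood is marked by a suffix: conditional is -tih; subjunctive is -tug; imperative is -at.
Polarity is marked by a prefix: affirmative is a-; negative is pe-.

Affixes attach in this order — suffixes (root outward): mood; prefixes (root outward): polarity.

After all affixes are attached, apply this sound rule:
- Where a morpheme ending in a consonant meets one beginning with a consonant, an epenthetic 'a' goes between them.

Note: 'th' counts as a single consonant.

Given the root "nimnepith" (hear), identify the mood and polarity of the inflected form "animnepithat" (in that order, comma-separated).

Segment: a-nimnepith-at.
mood: -at → imperative.
polarity: a- → affirmative.

imperative, affirmative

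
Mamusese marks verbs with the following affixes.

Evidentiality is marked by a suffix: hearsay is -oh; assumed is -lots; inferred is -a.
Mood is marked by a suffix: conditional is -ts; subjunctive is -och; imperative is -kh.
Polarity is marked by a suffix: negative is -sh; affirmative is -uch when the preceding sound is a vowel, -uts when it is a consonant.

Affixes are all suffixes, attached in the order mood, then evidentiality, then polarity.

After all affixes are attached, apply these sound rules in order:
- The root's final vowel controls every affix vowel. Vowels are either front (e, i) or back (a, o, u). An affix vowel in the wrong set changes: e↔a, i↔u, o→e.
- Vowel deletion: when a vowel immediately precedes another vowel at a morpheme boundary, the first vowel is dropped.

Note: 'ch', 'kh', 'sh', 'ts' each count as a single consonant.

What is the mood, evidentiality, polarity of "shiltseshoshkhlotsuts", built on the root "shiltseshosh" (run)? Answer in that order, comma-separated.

imperative, assumed, affirmative

Segment: shiltseshosh-kh-lots-uts.
mood: -kh → imperative.
evidentiality: -lots → assumed.
polarity: -uch/uts → affirmative.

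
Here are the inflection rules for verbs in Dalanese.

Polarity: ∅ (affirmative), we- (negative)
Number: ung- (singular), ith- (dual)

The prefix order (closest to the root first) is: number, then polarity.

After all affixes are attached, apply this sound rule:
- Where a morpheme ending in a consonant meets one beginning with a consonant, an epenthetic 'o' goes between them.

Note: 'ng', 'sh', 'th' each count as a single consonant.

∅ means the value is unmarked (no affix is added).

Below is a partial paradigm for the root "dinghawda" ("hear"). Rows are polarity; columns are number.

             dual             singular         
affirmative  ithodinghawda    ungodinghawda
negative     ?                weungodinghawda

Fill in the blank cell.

weithodinghawda

Attach number dual ith- → ithdinghawda.
Attach polarity negative we- → weithdinghawda.
Apply epenthesis: weithdinghawda → weithodinghawda.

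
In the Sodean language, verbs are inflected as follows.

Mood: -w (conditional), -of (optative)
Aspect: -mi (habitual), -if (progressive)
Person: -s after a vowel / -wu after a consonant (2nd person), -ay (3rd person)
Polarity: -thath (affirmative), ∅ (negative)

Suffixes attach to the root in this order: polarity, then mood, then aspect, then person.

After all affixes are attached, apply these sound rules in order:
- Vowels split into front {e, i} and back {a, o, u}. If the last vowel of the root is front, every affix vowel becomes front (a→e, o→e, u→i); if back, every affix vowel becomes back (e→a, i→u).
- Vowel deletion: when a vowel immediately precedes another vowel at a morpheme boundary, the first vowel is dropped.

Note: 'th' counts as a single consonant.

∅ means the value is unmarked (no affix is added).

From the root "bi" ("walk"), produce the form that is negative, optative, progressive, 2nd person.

polarity = negative: zero marking, form stays bi.
Attach mood optative -of → biof.
Attach aspect progressive -if → biofif.
Attach person 2nd person -wu (after consonant 'f') → biofifwu.
Apply vowel harmony: biofifwu → biefifwi.
Apply vowel deletion: biefifwi → befifwi.

befifwi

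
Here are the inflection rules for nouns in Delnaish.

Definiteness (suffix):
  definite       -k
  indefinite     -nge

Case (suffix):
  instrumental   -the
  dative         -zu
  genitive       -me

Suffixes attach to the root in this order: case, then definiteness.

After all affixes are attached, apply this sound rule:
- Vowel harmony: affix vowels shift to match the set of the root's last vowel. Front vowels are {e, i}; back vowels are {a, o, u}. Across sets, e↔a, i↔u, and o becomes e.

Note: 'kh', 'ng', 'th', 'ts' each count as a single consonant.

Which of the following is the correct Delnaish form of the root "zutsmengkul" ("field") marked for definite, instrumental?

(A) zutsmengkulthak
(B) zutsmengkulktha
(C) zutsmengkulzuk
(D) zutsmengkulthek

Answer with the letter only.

A

Attach case instrumental -the → zutsmengkulthe.
Attach definiteness definite -k → zutsmengkulthek.
Apply vowel harmony: zutsmengkulthek → zutsmengkulthak.
So the correct form is zutsmengkulthak, option (A).
(B) zutsmengkulktha is wrong: it has the affixes in the wrong order.
(C) zutsmengkulzuk is wrong: it uses dative instead of instrumental for case.
(D) zutsmengkulthek is wrong: it fails to apply the sound rule(s).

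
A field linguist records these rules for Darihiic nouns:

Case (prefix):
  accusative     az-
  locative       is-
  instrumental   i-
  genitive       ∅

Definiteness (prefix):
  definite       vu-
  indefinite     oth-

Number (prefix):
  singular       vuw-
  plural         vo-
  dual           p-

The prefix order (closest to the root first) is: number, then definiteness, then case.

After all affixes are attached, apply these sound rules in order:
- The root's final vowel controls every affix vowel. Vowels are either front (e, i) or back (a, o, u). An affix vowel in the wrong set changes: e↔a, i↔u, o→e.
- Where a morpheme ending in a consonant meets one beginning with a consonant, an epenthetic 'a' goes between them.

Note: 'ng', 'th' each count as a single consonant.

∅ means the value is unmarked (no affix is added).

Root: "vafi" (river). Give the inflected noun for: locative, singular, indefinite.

Attach number singular vuw- → vuwvafi.
Attach definiteness indefinite oth- → othvuwvafi.
Attach case locative is- → isothvuwvafi.
Apply vowel harmony: isothvuwvafi → isethviwvafi.
Apply epenthesis: isethviwvafi → isethaviwavafi.

isethaviwavafi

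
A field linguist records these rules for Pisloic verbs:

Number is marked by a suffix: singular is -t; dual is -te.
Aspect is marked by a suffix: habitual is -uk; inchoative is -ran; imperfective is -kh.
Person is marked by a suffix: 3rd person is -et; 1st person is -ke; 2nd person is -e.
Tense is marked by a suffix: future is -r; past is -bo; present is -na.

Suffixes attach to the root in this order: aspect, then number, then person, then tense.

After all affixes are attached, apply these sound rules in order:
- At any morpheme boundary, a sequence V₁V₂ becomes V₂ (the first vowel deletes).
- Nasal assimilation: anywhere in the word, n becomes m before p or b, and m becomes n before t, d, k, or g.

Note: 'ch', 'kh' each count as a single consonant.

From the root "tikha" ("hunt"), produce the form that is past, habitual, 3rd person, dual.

Attach aspect habitual -uk → tikhauk.
Attach number dual -te → tikhaukte.
Attach person 3rd person -et → tikhaukteet.
Attach tense past -bo → tikhaukteetbo.
Apply vowel deletion: tikhaukteetbo → tikhuktetbo.
Nasal assimilation: no change.

tikhuktetbo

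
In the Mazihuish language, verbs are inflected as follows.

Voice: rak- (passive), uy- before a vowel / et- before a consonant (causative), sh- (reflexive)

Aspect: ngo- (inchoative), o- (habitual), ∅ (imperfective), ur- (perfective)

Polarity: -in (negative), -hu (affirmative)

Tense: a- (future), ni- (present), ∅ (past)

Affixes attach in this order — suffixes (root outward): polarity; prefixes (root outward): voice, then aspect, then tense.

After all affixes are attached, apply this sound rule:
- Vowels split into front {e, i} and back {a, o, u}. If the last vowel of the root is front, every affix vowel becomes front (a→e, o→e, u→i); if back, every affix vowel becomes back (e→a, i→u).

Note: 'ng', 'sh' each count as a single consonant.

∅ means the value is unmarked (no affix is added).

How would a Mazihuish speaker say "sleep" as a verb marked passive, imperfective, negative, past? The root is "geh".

Attach voice passive rak- → rakgeh.
aspect = imperfective: zero marking, form stays rakgeh.
Attach polarity negative -in → rakgehin.
tense = past: zero marking, form stays rakgehin.
Apply vowel harmony: rakgehin → rekgehin.

rekgehin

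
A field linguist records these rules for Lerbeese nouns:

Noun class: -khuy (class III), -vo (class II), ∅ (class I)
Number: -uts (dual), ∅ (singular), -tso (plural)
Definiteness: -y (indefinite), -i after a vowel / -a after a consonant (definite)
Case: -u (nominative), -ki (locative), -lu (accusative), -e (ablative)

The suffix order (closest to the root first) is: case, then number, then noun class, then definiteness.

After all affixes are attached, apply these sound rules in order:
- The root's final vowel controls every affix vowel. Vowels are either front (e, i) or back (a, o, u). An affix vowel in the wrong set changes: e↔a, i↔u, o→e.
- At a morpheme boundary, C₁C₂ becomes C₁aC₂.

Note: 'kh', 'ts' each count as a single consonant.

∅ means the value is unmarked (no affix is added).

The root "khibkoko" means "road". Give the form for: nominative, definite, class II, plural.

Attach case nominative -u → khibkokou.
Attach number plural -tso → khibkokoutso.
Attach noun class class II -vo → khibkokoutsovo.
Attach definiteness definite -i (after vowel 'o') → khibkokoutsovoi.
Apply vowel harmony: khibkokoutsovoi → khibkokoutsovou.
Epenthesis: no change.

khibkokoutsovou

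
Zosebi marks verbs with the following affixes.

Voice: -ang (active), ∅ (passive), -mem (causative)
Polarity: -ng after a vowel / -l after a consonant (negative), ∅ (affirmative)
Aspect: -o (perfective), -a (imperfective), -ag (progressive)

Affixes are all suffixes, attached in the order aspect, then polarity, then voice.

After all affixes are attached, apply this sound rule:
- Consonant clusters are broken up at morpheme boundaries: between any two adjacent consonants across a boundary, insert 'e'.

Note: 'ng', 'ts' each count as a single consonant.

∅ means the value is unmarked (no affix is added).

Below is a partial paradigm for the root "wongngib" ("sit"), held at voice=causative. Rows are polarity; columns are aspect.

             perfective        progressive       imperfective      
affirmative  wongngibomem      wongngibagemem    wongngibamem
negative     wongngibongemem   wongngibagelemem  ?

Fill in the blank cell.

wongngibangemem

Attach aspect imperfective -a → wongngiba.
Attach polarity negative -ng (after vowel 'a') → wongngibang.
Attach voice causative -mem → wongngibangmem.
Apply epenthesis: wongngibangmem → wongngibangemem.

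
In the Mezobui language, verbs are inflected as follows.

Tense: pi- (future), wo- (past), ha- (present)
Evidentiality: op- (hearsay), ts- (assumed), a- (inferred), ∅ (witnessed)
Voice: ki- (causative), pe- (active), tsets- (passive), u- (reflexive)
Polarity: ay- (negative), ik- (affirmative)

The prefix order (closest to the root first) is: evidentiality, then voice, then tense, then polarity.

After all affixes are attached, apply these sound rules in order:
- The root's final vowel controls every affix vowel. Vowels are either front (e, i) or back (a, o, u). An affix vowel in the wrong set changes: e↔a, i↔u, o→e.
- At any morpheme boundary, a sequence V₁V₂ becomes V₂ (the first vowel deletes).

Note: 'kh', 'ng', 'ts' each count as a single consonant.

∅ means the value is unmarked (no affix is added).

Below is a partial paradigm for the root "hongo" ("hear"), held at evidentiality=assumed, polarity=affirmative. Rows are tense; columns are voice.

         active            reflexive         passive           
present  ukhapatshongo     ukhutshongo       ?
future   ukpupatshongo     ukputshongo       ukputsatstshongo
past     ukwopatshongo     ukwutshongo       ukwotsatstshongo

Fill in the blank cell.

ukhatsatstshongo

Attach evidentiality assumed ts- → tshongo.
Attach voice passive tsets- → tsetstshongo.
Attach tense present ha- → hatsetstshongo.
Attach polarity affirmative ik- → ikhatsetstshongo.
Apply vowel harmony: ikhatsetstshongo → ukhatsatstshongo.
Vowel deletion: no change.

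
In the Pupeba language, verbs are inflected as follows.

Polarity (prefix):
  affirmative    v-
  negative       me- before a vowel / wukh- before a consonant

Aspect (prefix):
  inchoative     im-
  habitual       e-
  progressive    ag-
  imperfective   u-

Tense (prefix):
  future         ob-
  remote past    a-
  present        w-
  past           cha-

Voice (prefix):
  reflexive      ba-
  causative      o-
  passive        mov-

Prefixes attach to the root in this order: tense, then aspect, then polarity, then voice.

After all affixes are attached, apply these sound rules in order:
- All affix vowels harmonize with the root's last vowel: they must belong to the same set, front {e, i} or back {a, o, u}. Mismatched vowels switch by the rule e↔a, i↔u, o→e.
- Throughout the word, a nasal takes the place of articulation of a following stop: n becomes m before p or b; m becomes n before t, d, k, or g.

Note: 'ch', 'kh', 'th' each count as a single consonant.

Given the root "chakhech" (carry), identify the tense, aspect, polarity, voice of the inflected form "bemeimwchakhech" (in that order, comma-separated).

present, inchoative, negative, reflexive

Segment: ba-me-im-w-chakhech.
tense: w- → present.
aspect: im- → inchoative.
polarity: me/wukh- → negative.
voice: ba- → reflexive.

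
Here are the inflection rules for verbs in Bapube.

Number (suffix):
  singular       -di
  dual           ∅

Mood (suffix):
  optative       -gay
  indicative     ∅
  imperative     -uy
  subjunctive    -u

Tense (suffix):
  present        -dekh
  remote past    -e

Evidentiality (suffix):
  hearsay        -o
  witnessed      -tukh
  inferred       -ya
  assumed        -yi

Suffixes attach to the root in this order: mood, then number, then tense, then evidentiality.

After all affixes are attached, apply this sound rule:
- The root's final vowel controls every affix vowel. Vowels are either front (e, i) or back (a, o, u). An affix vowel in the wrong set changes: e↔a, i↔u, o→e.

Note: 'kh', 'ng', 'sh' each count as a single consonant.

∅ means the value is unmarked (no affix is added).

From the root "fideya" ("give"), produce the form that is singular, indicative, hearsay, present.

mood = indicative: zero marking, form stays fideya.
Attach number singular -di → fideyadi.
Attach tense present -dekh → fideyadidekh.
Attach evidentiality hearsay -o → fideyadidekho.
Apply vowel harmony: fideyadidekho → fideyadudakho.

fideyadudakho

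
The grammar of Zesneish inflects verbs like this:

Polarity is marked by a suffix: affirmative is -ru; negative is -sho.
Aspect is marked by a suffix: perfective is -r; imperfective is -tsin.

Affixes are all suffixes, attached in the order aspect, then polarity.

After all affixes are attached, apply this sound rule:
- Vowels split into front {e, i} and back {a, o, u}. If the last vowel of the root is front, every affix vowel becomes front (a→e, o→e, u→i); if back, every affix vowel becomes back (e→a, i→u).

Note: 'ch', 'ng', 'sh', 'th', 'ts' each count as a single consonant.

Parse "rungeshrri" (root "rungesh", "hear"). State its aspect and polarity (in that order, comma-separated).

perfective, affirmative

Segment: rungesh-r-ru.
aspect: -r → perfective.
polarity: -ru → affirmative.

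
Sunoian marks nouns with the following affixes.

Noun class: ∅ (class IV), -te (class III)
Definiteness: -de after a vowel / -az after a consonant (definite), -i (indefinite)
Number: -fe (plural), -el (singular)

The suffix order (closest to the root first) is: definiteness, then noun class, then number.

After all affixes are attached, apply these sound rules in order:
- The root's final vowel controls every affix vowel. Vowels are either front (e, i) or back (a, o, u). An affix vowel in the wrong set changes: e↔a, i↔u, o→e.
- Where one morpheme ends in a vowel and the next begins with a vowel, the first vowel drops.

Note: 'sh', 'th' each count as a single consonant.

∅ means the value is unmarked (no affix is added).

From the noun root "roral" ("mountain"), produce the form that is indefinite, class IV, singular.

roralal

Attach definiteness indefinite -i → rorali.
noun class = class IV: zero marking, form stays rorali.
Attach number singular -el → roraliel.
Apply vowel harmony: roraliel → roralual.
Apply vowel deletion: roralual → roralal.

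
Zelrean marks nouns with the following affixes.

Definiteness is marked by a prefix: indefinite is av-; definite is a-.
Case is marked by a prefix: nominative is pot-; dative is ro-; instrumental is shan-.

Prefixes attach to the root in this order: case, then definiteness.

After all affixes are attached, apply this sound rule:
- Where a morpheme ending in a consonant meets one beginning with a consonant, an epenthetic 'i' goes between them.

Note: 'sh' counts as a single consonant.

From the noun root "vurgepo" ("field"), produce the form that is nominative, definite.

Attach case nominative pot- → potvurgepo.
Attach definiteness definite a- → apotvurgepo.
Apply epenthesis: apotvurgepo → apotivurgepo.

apotivurgepo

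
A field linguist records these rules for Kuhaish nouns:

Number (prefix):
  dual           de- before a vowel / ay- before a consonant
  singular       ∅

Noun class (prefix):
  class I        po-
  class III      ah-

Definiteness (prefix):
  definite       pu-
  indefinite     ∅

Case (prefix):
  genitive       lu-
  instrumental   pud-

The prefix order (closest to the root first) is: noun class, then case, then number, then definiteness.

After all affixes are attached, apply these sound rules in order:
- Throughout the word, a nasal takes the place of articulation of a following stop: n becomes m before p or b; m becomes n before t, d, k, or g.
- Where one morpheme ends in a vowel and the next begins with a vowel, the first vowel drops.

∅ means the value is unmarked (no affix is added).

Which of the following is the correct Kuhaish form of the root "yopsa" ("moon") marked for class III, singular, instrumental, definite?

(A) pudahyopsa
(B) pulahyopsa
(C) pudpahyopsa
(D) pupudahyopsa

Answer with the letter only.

Attach noun class class III ah- → ahyopsa.
Attach case instrumental pud- → pudahyopsa.
number = singular: zero marking, form stays pudahyopsa.
Attach definiteness definite pu- → pupudahyopsa.
Nasal assimilation: no change.
Vowel deletion: no change.
So the correct form is pupudahyopsa, option (D).
(A) pudahyopsa is wrong: it uses indefinite instead of definite for definiteness.
(C) pudpahyopsa is wrong: it has the affixes in the wrong order.
(B) pulahyopsa is wrong: it uses genitive instead of instrumental for case.

D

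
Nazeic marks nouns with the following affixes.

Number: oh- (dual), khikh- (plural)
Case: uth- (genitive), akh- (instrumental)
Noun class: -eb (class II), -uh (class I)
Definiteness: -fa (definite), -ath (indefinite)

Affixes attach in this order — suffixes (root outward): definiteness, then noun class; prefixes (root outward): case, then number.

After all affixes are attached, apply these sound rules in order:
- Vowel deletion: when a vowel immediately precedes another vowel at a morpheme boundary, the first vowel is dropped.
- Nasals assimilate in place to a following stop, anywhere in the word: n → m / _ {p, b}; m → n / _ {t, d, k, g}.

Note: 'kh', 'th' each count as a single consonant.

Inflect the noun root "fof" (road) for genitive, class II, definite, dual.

ohuthfoffeb

Attach definiteness definite -fa → foffa.
Attach case genitive uth- → uthfoffa.
Attach noun class class II -eb → uthfoffaeb.
Attach number dual oh- → ohuthfoffaeb.
Apply vowel deletion: ohuthfoffaeb → ohuthfoffeb.
Nasal assimilation: no change.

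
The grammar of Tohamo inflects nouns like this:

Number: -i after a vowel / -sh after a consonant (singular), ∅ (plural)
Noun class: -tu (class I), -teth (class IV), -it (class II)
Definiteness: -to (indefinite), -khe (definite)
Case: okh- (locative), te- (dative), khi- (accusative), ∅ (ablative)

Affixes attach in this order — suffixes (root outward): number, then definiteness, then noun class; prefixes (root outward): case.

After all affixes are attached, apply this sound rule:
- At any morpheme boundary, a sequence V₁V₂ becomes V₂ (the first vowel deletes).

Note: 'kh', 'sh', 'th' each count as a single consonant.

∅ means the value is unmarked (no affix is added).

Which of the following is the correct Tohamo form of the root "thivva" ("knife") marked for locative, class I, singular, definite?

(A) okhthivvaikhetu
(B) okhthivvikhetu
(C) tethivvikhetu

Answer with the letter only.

B

Attach case locative okh- → okhthivva.
Attach number singular -i (after vowel 'a') → okhthivvai.
Attach definiteness definite -khe → okhthivvaikhe.
Attach noun class class I -tu → okhthivvaikhetu.
Apply vowel deletion: okhthivvaikhetu → okhthivvikhetu.
So the correct form is okhthivvikhetu, option (B).
(A) okhthivvaikhetu is wrong: it fails to apply the sound rule(s).
(C) tethivvikhetu is wrong: it uses dative instead of locative for case.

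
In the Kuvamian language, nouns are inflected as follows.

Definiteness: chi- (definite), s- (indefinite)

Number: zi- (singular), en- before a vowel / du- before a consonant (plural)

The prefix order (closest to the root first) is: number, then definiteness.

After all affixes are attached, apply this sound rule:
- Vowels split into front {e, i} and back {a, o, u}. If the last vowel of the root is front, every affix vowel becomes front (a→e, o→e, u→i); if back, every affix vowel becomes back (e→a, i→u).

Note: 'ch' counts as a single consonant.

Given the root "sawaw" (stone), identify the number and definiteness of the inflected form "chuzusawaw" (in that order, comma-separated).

Segment: chi-zi-sawaw.
number: zi- → singular.
definiteness: chi- → definite.

singular, definite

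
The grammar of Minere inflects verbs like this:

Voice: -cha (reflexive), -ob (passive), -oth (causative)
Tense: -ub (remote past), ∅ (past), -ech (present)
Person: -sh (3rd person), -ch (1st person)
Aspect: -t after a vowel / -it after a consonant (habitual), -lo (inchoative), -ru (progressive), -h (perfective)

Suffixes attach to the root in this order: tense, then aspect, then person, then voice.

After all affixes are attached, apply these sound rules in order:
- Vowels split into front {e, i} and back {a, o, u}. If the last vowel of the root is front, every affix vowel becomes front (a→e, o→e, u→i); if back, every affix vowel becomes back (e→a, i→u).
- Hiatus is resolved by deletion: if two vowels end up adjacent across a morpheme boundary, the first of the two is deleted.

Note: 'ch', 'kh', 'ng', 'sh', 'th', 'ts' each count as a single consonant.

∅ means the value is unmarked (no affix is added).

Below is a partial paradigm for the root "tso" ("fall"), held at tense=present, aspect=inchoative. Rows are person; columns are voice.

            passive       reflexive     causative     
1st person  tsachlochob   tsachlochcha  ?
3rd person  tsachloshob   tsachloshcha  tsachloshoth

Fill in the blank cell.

Attach tense present -ech → tsoech.
Attach aspect inchoative -lo → tsoechlo.
Attach person 1st person -ch → tsoechloch.
Attach voice causative -oth → tsoechlochoth.
Apply vowel harmony: tsoechlochoth → tsoachlochoth.
Apply vowel deletion: tsoachlochoth → tsachlochoth.

tsachlochoth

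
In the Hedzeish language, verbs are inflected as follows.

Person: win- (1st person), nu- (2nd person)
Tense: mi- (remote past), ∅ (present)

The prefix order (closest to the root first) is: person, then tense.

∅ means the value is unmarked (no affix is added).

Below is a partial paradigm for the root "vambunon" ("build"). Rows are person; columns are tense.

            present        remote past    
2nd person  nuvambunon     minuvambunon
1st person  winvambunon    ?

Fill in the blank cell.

Attach person 1st person win- → winvambunon.
Attach tense remote past mi- → miwinvambunon.

miwinvambunon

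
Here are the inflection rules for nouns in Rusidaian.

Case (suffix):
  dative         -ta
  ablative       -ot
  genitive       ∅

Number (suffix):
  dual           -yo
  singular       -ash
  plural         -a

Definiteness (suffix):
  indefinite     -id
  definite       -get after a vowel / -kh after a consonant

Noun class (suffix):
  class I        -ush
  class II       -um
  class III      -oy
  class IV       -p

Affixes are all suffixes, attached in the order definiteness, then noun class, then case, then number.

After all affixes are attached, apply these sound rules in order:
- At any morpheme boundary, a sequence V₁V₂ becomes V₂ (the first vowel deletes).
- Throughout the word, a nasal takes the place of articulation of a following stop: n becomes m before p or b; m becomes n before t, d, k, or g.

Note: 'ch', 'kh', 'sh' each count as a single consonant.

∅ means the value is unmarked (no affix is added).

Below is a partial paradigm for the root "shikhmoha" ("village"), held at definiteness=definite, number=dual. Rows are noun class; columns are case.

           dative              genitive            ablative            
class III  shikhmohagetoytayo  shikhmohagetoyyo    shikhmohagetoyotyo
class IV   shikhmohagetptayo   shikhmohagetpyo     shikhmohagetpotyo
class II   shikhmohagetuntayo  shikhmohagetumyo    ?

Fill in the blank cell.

Attach definiteness definite -get (after vowel 'a') → shikhmohaget.
Attach noun class class II -um → shikhmohagetum.
Attach case ablative -ot → shikhmohagetumot.
Attach number dual -yo → shikhmohagetumotyo.
Vowel deletion: no change.
Nasal assimilation: no change.

shikhmohagetumotyo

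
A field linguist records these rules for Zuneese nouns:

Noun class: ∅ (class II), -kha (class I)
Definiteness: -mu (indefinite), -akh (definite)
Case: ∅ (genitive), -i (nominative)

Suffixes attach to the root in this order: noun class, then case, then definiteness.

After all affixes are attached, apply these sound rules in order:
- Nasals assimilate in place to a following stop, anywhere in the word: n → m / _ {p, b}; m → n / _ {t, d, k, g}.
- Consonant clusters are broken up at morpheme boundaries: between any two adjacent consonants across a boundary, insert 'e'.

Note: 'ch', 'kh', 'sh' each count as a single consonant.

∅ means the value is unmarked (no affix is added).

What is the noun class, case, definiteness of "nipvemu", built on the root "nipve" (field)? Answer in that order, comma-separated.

class II, genitive, indefinite

Segment: nipve-mu.
noun class: ∅ → class II.
case: ∅ → genitive.
definiteness: -mu → indefinite.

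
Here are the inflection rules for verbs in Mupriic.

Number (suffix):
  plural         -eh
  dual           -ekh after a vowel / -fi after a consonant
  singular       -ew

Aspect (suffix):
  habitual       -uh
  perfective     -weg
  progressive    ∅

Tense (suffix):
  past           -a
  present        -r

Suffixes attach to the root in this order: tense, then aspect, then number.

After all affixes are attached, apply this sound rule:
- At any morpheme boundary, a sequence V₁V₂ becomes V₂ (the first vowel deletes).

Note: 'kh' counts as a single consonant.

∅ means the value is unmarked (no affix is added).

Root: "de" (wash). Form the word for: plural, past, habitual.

duheh

Attach tense past -a → dea.
Attach aspect habitual -uh → deauh.
Attach number plural -eh → deauheh.
Apply vowel deletion: deauheh → duheh.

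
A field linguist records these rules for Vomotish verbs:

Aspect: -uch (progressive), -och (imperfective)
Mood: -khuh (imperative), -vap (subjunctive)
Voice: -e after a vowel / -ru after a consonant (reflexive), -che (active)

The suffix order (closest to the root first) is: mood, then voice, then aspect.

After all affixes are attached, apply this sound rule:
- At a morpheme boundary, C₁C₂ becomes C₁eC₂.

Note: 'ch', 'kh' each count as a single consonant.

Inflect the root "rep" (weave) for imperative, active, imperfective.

repekhuhecheoch

Attach mood imperative -khuh → repkhuh.
Attach voice active -che → repkhuhche.
Attach aspect imperfective -och → repkhuhcheoch.
Apply epenthesis: repkhuhcheoch → repekhuhecheoch.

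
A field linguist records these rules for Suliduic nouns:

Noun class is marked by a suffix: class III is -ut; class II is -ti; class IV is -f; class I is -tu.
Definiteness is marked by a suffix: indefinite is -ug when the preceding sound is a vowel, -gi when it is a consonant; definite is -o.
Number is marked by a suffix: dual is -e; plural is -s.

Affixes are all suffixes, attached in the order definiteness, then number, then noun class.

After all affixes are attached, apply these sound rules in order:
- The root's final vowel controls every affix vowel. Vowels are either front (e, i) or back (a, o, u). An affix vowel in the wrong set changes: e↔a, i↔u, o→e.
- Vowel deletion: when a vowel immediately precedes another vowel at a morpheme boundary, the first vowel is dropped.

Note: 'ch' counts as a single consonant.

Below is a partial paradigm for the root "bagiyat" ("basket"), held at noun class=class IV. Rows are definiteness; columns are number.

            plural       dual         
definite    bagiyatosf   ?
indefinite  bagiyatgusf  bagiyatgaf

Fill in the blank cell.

Attach definiteness definite -o → bagiyato.
Attach number dual -e → bagiyatoe.
Attach noun class class IV -f → bagiyatoef.
Apply vowel harmony: bagiyatoef → bagiyatoaf.
Apply vowel deletion: bagiyatoaf → bagiyataf.

bagiyataf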